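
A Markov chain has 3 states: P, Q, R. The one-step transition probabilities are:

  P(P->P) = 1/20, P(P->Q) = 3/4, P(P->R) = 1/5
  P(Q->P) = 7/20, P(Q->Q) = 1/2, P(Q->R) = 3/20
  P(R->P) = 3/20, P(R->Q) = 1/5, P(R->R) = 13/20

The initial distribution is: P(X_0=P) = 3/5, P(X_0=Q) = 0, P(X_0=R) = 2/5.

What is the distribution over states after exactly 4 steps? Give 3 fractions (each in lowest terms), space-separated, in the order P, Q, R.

Answer: 11049/50000 45137/100000 6553/20000

Derivation:
Propagating the distribution step by step (d_{t+1} = d_t * P):
d_0 = (P=3/5, Q=0, R=2/5)
  d_1[P] = 3/5*1/20 + 0*7/20 + 2/5*3/20 = 9/100
  d_1[Q] = 3/5*3/4 + 0*1/2 + 2/5*1/5 = 53/100
  d_1[R] = 3/5*1/5 + 0*3/20 + 2/5*13/20 = 19/50
d_1 = (P=9/100, Q=53/100, R=19/50)
  d_2[P] = 9/100*1/20 + 53/100*7/20 + 19/50*3/20 = 247/1000
  d_2[Q] = 9/100*3/4 + 53/100*1/2 + 19/50*1/5 = 817/2000
  d_2[R] = 9/100*1/5 + 53/100*3/20 + 19/50*13/20 = 689/2000
d_2 = (P=247/1000, Q=817/2000, R=689/2000)
  d_3[P] = 247/1000*1/20 + 817/2000*7/20 + 689/2000*3/20 = 207/1000
  d_3[Q] = 247/1000*3/4 + 817/2000*1/2 + 689/2000*1/5 = 573/1250
  d_3[R] = 247/1000*1/5 + 817/2000*3/20 + 689/2000*13/20 = 1673/5000
d_3 = (P=207/1000, Q=573/1250, R=1673/5000)
  d_4[P] = 207/1000*1/20 + 573/1250*7/20 + 1673/5000*3/20 = 11049/50000
  d_4[Q] = 207/1000*3/4 + 573/1250*1/2 + 1673/5000*1/5 = 45137/100000
  d_4[R] = 207/1000*1/5 + 573/1250*3/20 + 1673/5000*13/20 = 6553/20000
d_4 = (P=11049/50000, Q=45137/100000, R=6553/20000)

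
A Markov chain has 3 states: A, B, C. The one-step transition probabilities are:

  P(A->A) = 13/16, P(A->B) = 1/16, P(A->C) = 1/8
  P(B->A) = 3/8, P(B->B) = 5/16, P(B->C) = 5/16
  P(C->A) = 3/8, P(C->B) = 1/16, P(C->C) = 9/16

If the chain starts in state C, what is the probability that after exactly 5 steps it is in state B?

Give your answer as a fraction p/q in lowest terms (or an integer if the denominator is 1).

Computing P^5 by repeated multiplication:
P^1 =
  A: [13/16, 1/16, 1/8]
  B: [3/8, 5/16, 5/16]
  C: [3/8, 1/16, 9/16]
P^2 =
  A: [187/256, 5/64, 49/256]
  B: [69/128, 9/64, 41/128]
  C: [69/128, 5/64, 49/128]
P^3 =
  A: [2845/4096, 21/256, 915/4096]
  B: [1251/2048, 25/256, 597/2048]
  C: [1251/2048, 21/256, 629/2048]
P^4 =
  A: [44491/65536, 85/1024, 15605/65536]
  B: [21045/32768, 89/1024, 8875/32768]
  C: [21045/32768, 85/1024, 9003/32768]
P^5 =
  A: [704653/1048576, 341/4096, 256627/1048576]
  B: [343923/524288, 345/4096, 136205/524288]
  C: [343923/524288, 341/4096, 136717/524288]

(P^5)[C -> B] = 341/4096

Answer: 341/4096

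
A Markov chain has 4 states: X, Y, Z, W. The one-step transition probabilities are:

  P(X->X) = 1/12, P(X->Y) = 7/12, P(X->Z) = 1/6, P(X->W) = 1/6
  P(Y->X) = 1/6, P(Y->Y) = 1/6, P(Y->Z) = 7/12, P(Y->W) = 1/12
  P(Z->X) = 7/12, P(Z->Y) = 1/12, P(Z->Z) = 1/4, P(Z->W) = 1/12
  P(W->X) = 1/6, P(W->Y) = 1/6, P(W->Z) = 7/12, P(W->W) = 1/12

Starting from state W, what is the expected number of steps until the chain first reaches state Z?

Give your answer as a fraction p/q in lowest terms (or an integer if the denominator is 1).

Let h_i = expected steps to first reach Z from state i.
Boundary: h_Z = 0.
First-step equations for the other states:
  h_X = 1 + 1/12*h_X + 7/12*h_Y + 1/6*h_Z + 1/6*h_W
  h_Y = 1 + 1/6*h_X + 1/6*h_Y + 7/12*h_Z + 1/12*h_W
  h_W = 1 + 1/6*h_X + 1/6*h_Y + 7/12*h_Z + 1/12*h_W

Substituting h_Z = 0 and rearranging gives the linear system (I - Q) h = 1:
  [11/12, -7/12, -1/6] . (h_X, h_Y, h_W) = 1
  [-1/6, 5/6, -1/12] . (h_X, h_Y, h_W) = 1
  [-1/6, -1/6, 11/12] . (h_X, h_Y, h_W) = 1

Solving yields:
  h_X = 8/3
  h_Y = 52/27
  h_W = 52/27

Starting state is W, so the expected hitting time is h_W = 52/27.

Answer: 52/27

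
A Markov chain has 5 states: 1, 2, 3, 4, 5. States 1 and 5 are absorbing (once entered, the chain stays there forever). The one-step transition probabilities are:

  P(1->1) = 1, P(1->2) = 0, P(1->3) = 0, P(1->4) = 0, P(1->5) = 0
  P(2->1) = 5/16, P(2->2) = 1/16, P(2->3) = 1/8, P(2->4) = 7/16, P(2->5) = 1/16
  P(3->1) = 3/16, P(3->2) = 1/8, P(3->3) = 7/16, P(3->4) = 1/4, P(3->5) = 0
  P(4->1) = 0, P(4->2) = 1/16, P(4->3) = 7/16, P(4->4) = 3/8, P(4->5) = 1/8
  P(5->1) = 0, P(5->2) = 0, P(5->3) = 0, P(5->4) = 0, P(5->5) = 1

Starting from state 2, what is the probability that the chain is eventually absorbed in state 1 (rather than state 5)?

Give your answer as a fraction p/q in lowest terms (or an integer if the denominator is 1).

Let a_i = P(absorbed in 1 | start in state i).
Boundary conditions: a_1 = 1, a_5 = 0.
For each transient state i, a_i = sum_j P(i->j) * a_j:
  a_2 = 5/16*a_1 + 1/16*a_2 + 1/8*a_3 + 7/16*a_4 + 1/16*a_5
  a_3 = 3/16*a_1 + 1/8*a_2 + 7/16*a_3 + 1/4*a_4 + 0*a_5
  a_4 = 0*a_1 + 1/16*a_2 + 7/16*a_3 + 3/8*a_4 + 1/8*a_5

Substituting a_1 = 1 and a_5 = 0, rearrange to (I - Q) a = r where r[i] = P(i -> 1):
  [15/16, -1/8, -7/16] . (a_2, a_3, a_4) = 5/16
  [-1/8, 9/16, -1/4] . (a_2, a_3, a_4) = 3/16
  [-1/16, -7/16, 5/8] . (a_2, a_3, a_4) = 0

Solving yields:
  a_2 = 517/721
  a_3 = 549/721
  a_4 = 436/721

Starting state is 2, so the absorption probability is a_2 = 517/721.

Answer: 517/721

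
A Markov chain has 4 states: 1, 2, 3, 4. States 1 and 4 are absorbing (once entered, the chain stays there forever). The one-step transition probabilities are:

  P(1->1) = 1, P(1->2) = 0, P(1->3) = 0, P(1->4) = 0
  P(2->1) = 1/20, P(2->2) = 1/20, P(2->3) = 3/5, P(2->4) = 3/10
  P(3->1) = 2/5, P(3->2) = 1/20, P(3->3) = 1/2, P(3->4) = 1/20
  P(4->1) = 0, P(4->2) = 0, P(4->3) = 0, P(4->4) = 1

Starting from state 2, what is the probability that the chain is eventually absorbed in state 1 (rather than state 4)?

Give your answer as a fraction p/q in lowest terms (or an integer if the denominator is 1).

Let a_i = P(absorbed in 1 | start in state i).
Boundary conditions: a_1 = 1, a_4 = 0.
For each transient state i, a_i = sum_j P(i->j) * a_j:
  a_2 = 1/20*a_1 + 1/20*a_2 + 3/5*a_3 + 3/10*a_4
  a_3 = 2/5*a_1 + 1/20*a_2 + 1/2*a_3 + 1/20*a_4

Substituting a_1 = 1 and a_4 = 0, rearrange to (I - Q) a = r where r[i] = P(i -> 1):
  [19/20, -3/5] . (a_2, a_3) = 1/20
  [-1/20, 1/2] . (a_2, a_3) = 2/5

Solving yields:
  a_2 = 53/89
  a_3 = 153/178

Starting state is 2, so the absorption probability is a_2 = 53/89.

Answer: 53/89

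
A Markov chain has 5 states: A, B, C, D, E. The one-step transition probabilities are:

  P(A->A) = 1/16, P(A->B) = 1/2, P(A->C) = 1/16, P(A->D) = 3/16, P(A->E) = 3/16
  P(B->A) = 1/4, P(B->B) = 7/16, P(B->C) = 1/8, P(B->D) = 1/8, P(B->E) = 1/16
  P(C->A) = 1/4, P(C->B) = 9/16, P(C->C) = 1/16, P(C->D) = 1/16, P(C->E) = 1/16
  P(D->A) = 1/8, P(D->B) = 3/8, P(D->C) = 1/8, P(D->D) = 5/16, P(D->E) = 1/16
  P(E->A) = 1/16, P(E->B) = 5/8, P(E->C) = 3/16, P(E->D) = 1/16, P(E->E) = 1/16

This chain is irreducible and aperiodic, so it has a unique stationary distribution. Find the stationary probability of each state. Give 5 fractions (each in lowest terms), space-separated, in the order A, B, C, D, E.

The stationary distribution satisfies pi = pi * P, i.e.:
  pi_A = 1/16*pi_A + 1/4*pi_B + 1/4*pi_C + 1/8*pi_D + 1/16*pi_E
  pi_B = 1/2*pi_A + 7/16*pi_B + 9/16*pi_C + 3/8*pi_D + 5/8*pi_E
  pi_C = 1/16*pi_A + 1/8*pi_B + 1/16*pi_C + 1/8*pi_D + 3/16*pi_E
  pi_D = 3/16*pi_A + 1/8*pi_B + 1/16*pi_C + 5/16*pi_D + 1/16*pi_E
  pi_E = 3/16*pi_A + 1/16*pi_B + 1/16*pi_C + 1/16*pi_D + 1/16*pi_E
with normalization: pi_A + pi_B + pi_C + pi_D + pi_E = 1.

Using the first 4 balance equations plus normalization, the linear system A*pi = b is:
  [-15/16, 1/4, 1/4, 1/8, 1/16] . pi = 0
  [1/2, -9/16, 9/16, 3/8, 5/8] . pi = 0
  [1/16, 1/8, -15/16, 1/8, 3/16] . pi = 0
  [3/16, 1/8, 1/16, -11/16, 1/16] . pi = 0
  [1, 1, 1, 1, 1] . pi = 1

Solving yields:
  pi_A = 12493/69014
  pi_B = 1472/3137
  pi_C = 3865/34507
  pi_D = 5266/34507
  pi_E = 5875/69014

Verification (pi * P):
  12493/69014*1/16 + 1472/3137*1/4 + 3865/34507*1/4 + 5266/34507*1/8 + 5875/69014*1/16 = 12493/69014 = pi_A  (ok)
  12493/69014*1/2 + 1472/3137*7/16 + 3865/34507*9/16 + 5266/34507*3/8 + 5875/69014*5/8 = 1472/3137 = pi_B  (ok)
  12493/69014*1/16 + 1472/3137*1/8 + 3865/34507*1/16 + 5266/34507*1/8 + 5875/69014*3/16 = 3865/34507 = pi_C  (ok)
  12493/69014*3/16 + 1472/3137*1/8 + 3865/34507*1/16 + 5266/34507*5/16 + 5875/69014*1/16 = 5266/34507 = pi_D  (ok)
  12493/69014*3/16 + 1472/3137*1/16 + 3865/34507*1/16 + 5266/34507*1/16 + 5875/69014*1/16 = 5875/69014 = pi_E  (ok)

Answer: 12493/69014 1472/3137 3865/34507 5266/34507 5875/69014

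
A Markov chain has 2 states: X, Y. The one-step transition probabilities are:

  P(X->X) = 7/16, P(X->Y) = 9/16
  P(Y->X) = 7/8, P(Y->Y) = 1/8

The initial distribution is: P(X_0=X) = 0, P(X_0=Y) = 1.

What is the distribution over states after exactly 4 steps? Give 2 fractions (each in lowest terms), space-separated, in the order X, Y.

Answer: 19215/32768 13553/32768

Derivation:
Propagating the distribution step by step (d_{t+1} = d_t * P):
d_0 = (X=0, Y=1)
  d_1[X] = 0*7/16 + 1*7/8 = 7/8
  d_1[Y] = 0*9/16 + 1*1/8 = 1/8
d_1 = (X=7/8, Y=1/8)
  d_2[X] = 7/8*7/16 + 1/8*7/8 = 63/128
  d_2[Y] = 7/8*9/16 + 1/8*1/8 = 65/128
d_2 = (X=63/128, Y=65/128)
  d_3[X] = 63/128*7/16 + 65/128*7/8 = 1351/2048
  d_3[Y] = 63/128*9/16 + 65/128*1/8 = 697/2048
d_3 = (X=1351/2048, Y=697/2048)
  d_4[X] = 1351/2048*7/16 + 697/2048*7/8 = 19215/32768
  d_4[Y] = 1351/2048*9/16 + 697/2048*1/8 = 13553/32768
d_4 = (X=19215/32768, Y=13553/32768)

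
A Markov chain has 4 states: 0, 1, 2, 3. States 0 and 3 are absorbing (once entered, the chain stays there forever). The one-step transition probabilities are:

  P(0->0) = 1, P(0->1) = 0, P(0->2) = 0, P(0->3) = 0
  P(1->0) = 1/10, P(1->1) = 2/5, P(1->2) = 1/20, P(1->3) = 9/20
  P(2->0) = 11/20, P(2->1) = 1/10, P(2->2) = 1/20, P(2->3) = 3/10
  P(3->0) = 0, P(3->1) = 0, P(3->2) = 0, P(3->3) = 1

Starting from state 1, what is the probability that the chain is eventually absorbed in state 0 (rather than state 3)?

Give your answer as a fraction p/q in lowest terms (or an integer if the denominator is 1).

Let a_i = P(absorbed in 0 | start in state i).
Boundary conditions: a_0 = 1, a_3 = 0.
For each transient state i, a_i = sum_j P(i->j) * a_j:
  a_1 = 1/10*a_0 + 2/5*a_1 + 1/20*a_2 + 9/20*a_3
  a_2 = 11/20*a_0 + 1/10*a_1 + 1/20*a_2 + 3/10*a_3

Substituting a_0 = 1 and a_3 = 0, rearrange to (I - Q) a = r where r[i] = P(i -> 0):
  [3/5, -1/20] . (a_1, a_2) = 1/10
  [-1/10, 19/20] . (a_1, a_2) = 11/20

Solving yields:
  a_1 = 49/226
  a_2 = 68/113

Starting state is 1, so the absorption probability is a_1 = 49/226.

Answer: 49/226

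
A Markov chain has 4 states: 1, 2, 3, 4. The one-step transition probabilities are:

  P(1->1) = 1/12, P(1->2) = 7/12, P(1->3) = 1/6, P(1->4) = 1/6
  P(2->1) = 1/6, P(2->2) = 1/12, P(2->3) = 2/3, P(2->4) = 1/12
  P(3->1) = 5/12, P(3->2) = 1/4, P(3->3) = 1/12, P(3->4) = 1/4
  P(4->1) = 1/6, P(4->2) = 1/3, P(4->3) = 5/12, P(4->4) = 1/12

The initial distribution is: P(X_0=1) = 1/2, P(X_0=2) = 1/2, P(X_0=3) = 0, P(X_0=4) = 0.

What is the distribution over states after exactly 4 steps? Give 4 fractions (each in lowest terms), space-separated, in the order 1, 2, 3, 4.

Answer: 515/2304 11927/41472 13937/41472 3169/20736

Derivation:
Propagating the distribution step by step (d_{t+1} = d_t * P):
d_0 = (1=1/2, 2=1/2, 3=0, 4=0)
  d_1[1] = 1/2*1/12 + 1/2*1/6 + 0*5/12 + 0*1/6 = 1/8
  d_1[2] = 1/2*7/12 + 1/2*1/12 + 0*1/4 + 0*1/3 = 1/3
  d_1[3] = 1/2*1/6 + 1/2*2/3 + 0*1/12 + 0*5/12 = 5/12
  d_1[4] = 1/2*1/6 + 1/2*1/12 + 0*1/4 + 0*1/12 = 1/8
d_1 = (1=1/8, 2=1/3, 3=5/12, 4=1/8)
  d_2[1] = 1/8*1/12 + 1/3*1/6 + 5/12*5/12 + 1/8*1/6 = 25/96
  d_2[2] = 1/8*7/12 + 1/3*1/12 + 5/12*1/4 + 1/8*1/3 = 71/288
  d_2[3] = 1/8*1/6 + 1/3*2/3 + 5/12*1/12 + 1/8*5/12 = 95/288
  d_2[4] = 1/8*1/6 + 1/3*1/12 + 5/12*1/4 + 1/8*1/12 = 47/288
d_2 = (1=25/96, 2=71/288, 3=95/288, 4=47/288)
  d_3[1] = 25/96*1/12 + 71/288*1/6 + 95/288*5/12 + 47/288*1/6 = 131/576
  d_3[2] = 25/96*7/12 + 71/288*1/12 + 95/288*1/4 + 47/288*1/3 = 1069/3456
  d_3[3] = 25/96*1/6 + 71/288*2/3 + 95/288*1/12 + 47/288*5/12 = 131/432
  d_3[4] = 25/96*1/6 + 71/288*1/12 + 95/288*1/4 + 47/288*1/12 = 553/3456
d_3 = (1=131/576, 2=1069/3456, 3=131/432, 4=553/3456)
  d_4[1] = 131/576*1/12 + 1069/3456*1/6 + 131/432*5/12 + 553/3456*1/6 = 515/2304
  d_4[2] = 131/576*7/12 + 1069/3456*1/12 + 131/432*1/4 + 553/3456*1/3 = 11927/41472
  d_4[3] = 131/576*1/6 + 1069/3456*2/3 + 131/432*1/12 + 553/3456*5/12 = 13937/41472
  d_4[4] = 131/576*1/6 + 1069/3456*1/12 + 131/432*1/4 + 553/3456*1/12 = 3169/20736
d_4 = (1=515/2304, 2=11927/41472, 3=13937/41472, 4=3169/20736)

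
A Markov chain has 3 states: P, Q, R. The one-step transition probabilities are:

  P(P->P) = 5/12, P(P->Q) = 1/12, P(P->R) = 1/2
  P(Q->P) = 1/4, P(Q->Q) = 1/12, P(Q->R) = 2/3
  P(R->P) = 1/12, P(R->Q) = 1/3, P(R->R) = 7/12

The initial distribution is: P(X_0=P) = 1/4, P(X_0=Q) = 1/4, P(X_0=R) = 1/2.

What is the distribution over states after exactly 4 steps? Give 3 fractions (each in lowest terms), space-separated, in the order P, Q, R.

Propagating the distribution step by step (d_{t+1} = d_t * P):
d_0 = (P=1/4, Q=1/4, R=1/2)
  d_1[P] = 1/4*5/12 + 1/4*1/4 + 1/2*1/12 = 5/24
  d_1[Q] = 1/4*1/12 + 1/4*1/12 + 1/2*1/3 = 5/24
  d_1[R] = 1/4*1/2 + 1/4*2/3 + 1/2*7/12 = 7/12
d_1 = (P=5/24, Q=5/24, R=7/12)
  d_2[P] = 5/24*5/12 + 5/24*1/4 + 7/12*1/12 = 3/16
  d_2[Q] = 5/24*1/12 + 5/24*1/12 + 7/12*1/3 = 11/48
  d_2[R] = 5/24*1/2 + 5/24*2/3 + 7/12*7/12 = 7/12
d_2 = (P=3/16, Q=11/48, R=7/12)
  d_3[P] = 3/16*5/12 + 11/48*1/4 + 7/12*1/12 = 53/288
  d_3[Q] = 3/16*1/12 + 11/48*1/12 + 7/12*1/3 = 11/48
  d_3[R] = 3/16*1/2 + 11/48*2/3 + 7/12*7/12 = 169/288
d_3 = (P=53/288, Q=11/48, R=169/288)
  d_4[P] = 53/288*5/12 + 11/48*1/4 + 169/288*1/12 = 79/432
  d_4[Q] = 53/288*1/12 + 11/48*1/12 + 169/288*1/3 = 265/1152
  d_4[R] = 53/288*1/2 + 11/48*2/3 + 169/288*7/12 = 2029/3456
d_4 = (P=79/432, Q=265/1152, R=2029/3456)

Answer: 79/432 265/1152 2029/3456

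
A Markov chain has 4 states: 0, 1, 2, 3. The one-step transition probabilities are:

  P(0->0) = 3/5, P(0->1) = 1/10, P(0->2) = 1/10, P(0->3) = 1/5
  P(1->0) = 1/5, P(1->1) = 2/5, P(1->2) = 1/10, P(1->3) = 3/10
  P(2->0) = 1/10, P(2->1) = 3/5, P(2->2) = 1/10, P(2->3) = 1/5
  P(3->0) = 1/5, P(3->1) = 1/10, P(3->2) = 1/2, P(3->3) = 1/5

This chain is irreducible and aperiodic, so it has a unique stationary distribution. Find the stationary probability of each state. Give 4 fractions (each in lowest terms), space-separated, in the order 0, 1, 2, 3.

The stationary distribution satisfies pi = pi * P, i.e.:
  pi_0 = 3/5*pi_0 + 1/5*pi_1 + 1/10*pi_2 + 1/5*pi_3
  pi_1 = 1/10*pi_0 + 2/5*pi_1 + 3/5*pi_2 + 1/10*pi_3
  pi_2 = 1/10*pi_0 + 1/10*pi_1 + 1/10*pi_2 + 1/2*pi_3
  pi_3 = 1/5*pi_0 + 3/10*pi_1 + 1/5*pi_2 + 1/5*pi_3
with normalization: pi_0 + pi_1 + pi_2 + pi_3 = 1.

Using the first 3 balance equations plus normalization, the linear system A*pi = b is:
  [-2/5, 1/5, 1/10, 1/5] . pi = 0
  [1/10, -3/5, 3/5, 1/10] . pi = 0
  [1/10, 1/10, -9/10, 1/2] . pi = 0
  [1, 1, 1, 1] . pi = 1

Solving yields:
  pi_0 = 41/136
  pi_1 = 19/68
  pi_2 = 13/68
  pi_3 = 31/136

Verification (pi * P):
  41/136*3/5 + 19/68*1/5 + 13/68*1/10 + 31/136*1/5 = 41/136 = pi_0  (ok)
  41/136*1/10 + 19/68*2/5 + 13/68*3/5 + 31/136*1/10 = 19/68 = pi_1  (ok)
  41/136*1/10 + 19/68*1/10 + 13/68*1/10 + 31/136*1/2 = 13/68 = pi_2  (ok)
  41/136*1/5 + 19/68*3/10 + 13/68*1/5 + 31/136*1/5 = 31/136 = pi_3  (ok)

Answer: 41/136 19/68 13/68 31/136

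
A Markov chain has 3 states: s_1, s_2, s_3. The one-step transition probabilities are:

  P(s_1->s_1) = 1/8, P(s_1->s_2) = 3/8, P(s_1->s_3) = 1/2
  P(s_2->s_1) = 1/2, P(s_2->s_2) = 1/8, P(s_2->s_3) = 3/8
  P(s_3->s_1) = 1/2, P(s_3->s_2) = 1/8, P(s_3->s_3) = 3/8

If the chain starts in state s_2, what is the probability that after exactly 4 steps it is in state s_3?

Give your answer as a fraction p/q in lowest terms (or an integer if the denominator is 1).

Computing P^4 by repeated multiplication:
P^1 =
  s_1: [1/8, 3/8, 1/2]
  s_2: [1/2, 1/8, 3/8]
  s_3: [1/2, 1/8, 3/8]
P^2 =
  s_1: [29/64, 5/32, 25/64]
  s_2: [5/16, 1/4, 7/16]
  s_3: [5/16, 1/4, 7/16]
P^3 =
  s_1: [169/512, 61/256, 221/512]
  s_2: [49/128, 13/64, 53/128]
  s_3: [49/128, 13/64, 53/128]
P^4 =
  s_1: [1541/4096, 425/2048, 1705/4096]
  s_2: [365/1024, 113/512, 433/1024]
  s_3: [365/1024, 113/512, 433/1024]

(P^4)[s_2 -> s_3] = 433/1024

Answer: 433/1024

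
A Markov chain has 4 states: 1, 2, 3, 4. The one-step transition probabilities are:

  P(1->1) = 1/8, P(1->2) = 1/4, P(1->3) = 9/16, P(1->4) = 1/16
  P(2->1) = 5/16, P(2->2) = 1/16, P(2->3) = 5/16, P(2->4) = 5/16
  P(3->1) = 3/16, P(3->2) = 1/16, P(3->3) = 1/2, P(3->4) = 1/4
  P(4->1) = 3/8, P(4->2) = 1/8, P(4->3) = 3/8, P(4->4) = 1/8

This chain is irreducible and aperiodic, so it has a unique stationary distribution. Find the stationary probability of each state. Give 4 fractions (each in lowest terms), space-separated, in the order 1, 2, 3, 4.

Answer: 275/1228 143/1228 575/1228 235/1228

Derivation:
The stationary distribution satisfies pi = pi * P, i.e.:
  pi_1 = 1/8*pi_1 + 5/16*pi_2 + 3/16*pi_3 + 3/8*pi_4
  pi_2 = 1/4*pi_1 + 1/16*pi_2 + 1/16*pi_3 + 1/8*pi_4
  pi_3 = 9/16*pi_1 + 5/16*pi_2 + 1/2*pi_3 + 3/8*pi_4
  pi_4 = 1/16*pi_1 + 5/16*pi_2 + 1/4*pi_3 + 1/8*pi_4
with normalization: pi_1 + pi_2 + pi_3 + pi_4 = 1.

Using the first 3 balance equations plus normalization, the linear system A*pi = b is:
  [-7/8, 5/16, 3/16, 3/8] . pi = 0
  [1/4, -15/16, 1/16, 1/8] . pi = 0
  [9/16, 5/16, -1/2, 3/8] . pi = 0
  [1, 1, 1, 1] . pi = 1

Solving yields:
  pi_1 = 275/1228
  pi_2 = 143/1228
  pi_3 = 575/1228
  pi_4 = 235/1228

Verification (pi * P):
  275/1228*1/8 + 143/1228*5/16 + 575/1228*3/16 + 235/1228*3/8 = 275/1228 = pi_1  (ok)
  275/1228*1/4 + 143/1228*1/16 + 575/1228*1/16 + 235/1228*1/8 = 143/1228 = pi_2  (ok)
  275/1228*9/16 + 143/1228*5/16 + 575/1228*1/2 + 235/1228*3/8 = 575/1228 = pi_3  (ok)
  275/1228*1/16 + 143/1228*5/16 + 575/1228*1/4 + 235/1228*1/8 = 235/1228 = pi_4  (ok)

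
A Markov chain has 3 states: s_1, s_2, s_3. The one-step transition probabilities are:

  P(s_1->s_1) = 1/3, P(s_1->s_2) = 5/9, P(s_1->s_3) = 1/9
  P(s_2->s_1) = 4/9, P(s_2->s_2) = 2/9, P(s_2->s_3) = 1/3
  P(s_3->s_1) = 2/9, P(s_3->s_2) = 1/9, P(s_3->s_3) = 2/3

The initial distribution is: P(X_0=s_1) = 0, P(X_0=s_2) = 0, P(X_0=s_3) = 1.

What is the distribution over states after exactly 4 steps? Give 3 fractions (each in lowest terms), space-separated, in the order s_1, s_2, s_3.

Answer: 76/243 1796/6561 2713/6561

Derivation:
Propagating the distribution step by step (d_{t+1} = d_t * P):
d_0 = (s_1=0, s_2=0, s_3=1)
  d_1[s_1] = 0*1/3 + 0*4/9 + 1*2/9 = 2/9
  d_1[s_2] = 0*5/9 + 0*2/9 + 1*1/9 = 1/9
  d_1[s_3] = 0*1/9 + 0*1/3 + 1*2/3 = 2/3
d_1 = (s_1=2/9, s_2=1/9, s_3=2/3)
  d_2[s_1] = 2/9*1/3 + 1/9*4/9 + 2/3*2/9 = 22/81
  d_2[s_2] = 2/9*5/9 + 1/9*2/9 + 2/3*1/9 = 2/9
  d_2[s_3] = 2/9*1/9 + 1/9*1/3 + 2/3*2/3 = 41/81
d_2 = (s_1=22/81, s_2=2/9, s_3=41/81)
  d_3[s_1] = 22/81*1/3 + 2/9*4/9 + 41/81*2/9 = 220/729
  d_3[s_2] = 22/81*5/9 + 2/9*2/9 + 41/81*1/9 = 187/729
  d_3[s_3] = 22/81*1/9 + 2/9*1/3 + 41/81*2/3 = 322/729
d_3 = (s_1=220/729, s_2=187/729, s_3=322/729)
  d_4[s_1] = 220/729*1/3 + 187/729*4/9 + 322/729*2/9 = 76/243
  d_4[s_2] = 220/729*5/9 + 187/729*2/9 + 322/729*1/9 = 1796/6561
  d_4[s_3] = 220/729*1/9 + 187/729*1/3 + 322/729*2/3 = 2713/6561
d_4 = (s_1=76/243, s_2=1796/6561, s_3=2713/6561)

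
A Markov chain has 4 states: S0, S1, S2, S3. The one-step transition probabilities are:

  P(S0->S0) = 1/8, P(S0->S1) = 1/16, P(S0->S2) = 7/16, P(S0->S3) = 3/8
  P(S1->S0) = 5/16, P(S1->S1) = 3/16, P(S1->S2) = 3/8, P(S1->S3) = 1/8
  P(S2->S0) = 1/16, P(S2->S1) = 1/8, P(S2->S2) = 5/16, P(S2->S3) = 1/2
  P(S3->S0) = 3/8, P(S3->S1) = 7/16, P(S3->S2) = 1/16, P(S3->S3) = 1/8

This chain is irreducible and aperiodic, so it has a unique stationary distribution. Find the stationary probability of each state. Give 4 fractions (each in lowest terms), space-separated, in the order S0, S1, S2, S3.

Answer: 309/1412 151/706 199/706 403/1412

Derivation:
The stationary distribution satisfies pi = pi * P, i.e.:
  pi_S0 = 1/8*pi_S0 + 5/16*pi_S1 + 1/16*pi_S2 + 3/8*pi_S3
  pi_S1 = 1/16*pi_S0 + 3/16*pi_S1 + 1/8*pi_S2 + 7/16*pi_S3
  pi_S2 = 7/16*pi_S0 + 3/8*pi_S1 + 5/16*pi_S2 + 1/16*pi_S3
  pi_S3 = 3/8*pi_S0 + 1/8*pi_S1 + 1/2*pi_S2 + 1/8*pi_S3
with normalization: pi_S0 + pi_S1 + pi_S2 + pi_S3 = 1.

Using the first 3 balance equations plus normalization, the linear system A*pi = b is:
  [-7/8, 5/16, 1/16, 3/8] . pi = 0
  [1/16, -13/16, 1/8, 7/16] . pi = 0
  [7/16, 3/8, -11/16, 1/16] . pi = 0
  [1, 1, 1, 1] . pi = 1

Solving yields:
  pi_S0 = 309/1412
  pi_S1 = 151/706
  pi_S2 = 199/706
  pi_S3 = 403/1412

Verification (pi * P):
  309/1412*1/8 + 151/706*5/16 + 199/706*1/16 + 403/1412*3/8 = 309/1412 = pi_S0  (ok)
  309/1412*1/16 + 151/706*3/16 + 199/706*1/8 + 403/1412*7/16 = 151/706 = pi_S1  (ok)
  309/1412*7/16 + 151/706*3/8 + 199/706*5/16 + 403/1412*1/16 = 199/706 = pi_S2  (ok)
  309/1412*3/8 + 151/706*1/8 + 199/706*1/2 + 403/1412*1/8 = 403/1412 = pi_S3  (ok)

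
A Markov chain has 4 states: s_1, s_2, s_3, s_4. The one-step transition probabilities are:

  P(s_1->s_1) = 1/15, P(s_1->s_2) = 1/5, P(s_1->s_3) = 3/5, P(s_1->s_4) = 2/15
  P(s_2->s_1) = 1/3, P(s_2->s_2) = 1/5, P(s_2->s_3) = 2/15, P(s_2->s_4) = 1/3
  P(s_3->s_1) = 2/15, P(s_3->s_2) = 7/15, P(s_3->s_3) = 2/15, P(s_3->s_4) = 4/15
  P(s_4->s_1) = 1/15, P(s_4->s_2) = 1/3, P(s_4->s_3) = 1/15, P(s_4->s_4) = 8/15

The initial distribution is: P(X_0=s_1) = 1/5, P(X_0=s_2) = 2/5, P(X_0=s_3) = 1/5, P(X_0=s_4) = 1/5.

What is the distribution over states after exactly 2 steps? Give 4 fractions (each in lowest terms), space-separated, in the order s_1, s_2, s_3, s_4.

Answer: 7/45 337/1125 224/1125 389/1125

Derivation:
Propagating the distribution step by step (d_{t+1} = d_t * P):
d_0 = (s_1=1/5, s_2=2/5, s_3=1/5, s_4=1/5)
  d_1[s_1] = 1/5*1/15 + 2/5*1/3 + 1/5*2/15 + 1/5*1/15 = 14/75
  d_1[s_2] = 1/5*1/5 + 2/5*1/5 + 1/5*7/15 + 1/5*1/3 = 7/25
  d_1[s_3] = 1/5*3/5 + 2/5*2/15 + 1/5*2/15 + 1/5*1/15 = 16/75
  d_1[s_4] = 1/5*2/15 + 2/5*1/3 + 1/5*4/15 + 1/5*8/15 = 8/25
d_1 = (s_1=14/75, s_2=7/25, s_3=16/75, s_4=8/25)
  d_2[s_1] = 14/75*1/15 + 7/25*1/3 + 16/75*2/15 + 8/25*1/15 = 7/45
  d_2[s_2] = 14/75*1/5 + 7/25*1/5 + 16/75*7/15 + 8/25*1/3 = 337/1125
  d_2[s_3] = 14/75*3/5 + 7/25*2/15 + 16/75*2/15 + 8/25*1/15 = 224/1125
  d_2[s_4] = 14/75*2/15 + 7/25*1/3 + 16/75*4/15 + 8/25*8/15 = 389/1125
d_2 = (s_1=7/45, s_2=337/1125, s_3=224/1125, s_4=389/1125)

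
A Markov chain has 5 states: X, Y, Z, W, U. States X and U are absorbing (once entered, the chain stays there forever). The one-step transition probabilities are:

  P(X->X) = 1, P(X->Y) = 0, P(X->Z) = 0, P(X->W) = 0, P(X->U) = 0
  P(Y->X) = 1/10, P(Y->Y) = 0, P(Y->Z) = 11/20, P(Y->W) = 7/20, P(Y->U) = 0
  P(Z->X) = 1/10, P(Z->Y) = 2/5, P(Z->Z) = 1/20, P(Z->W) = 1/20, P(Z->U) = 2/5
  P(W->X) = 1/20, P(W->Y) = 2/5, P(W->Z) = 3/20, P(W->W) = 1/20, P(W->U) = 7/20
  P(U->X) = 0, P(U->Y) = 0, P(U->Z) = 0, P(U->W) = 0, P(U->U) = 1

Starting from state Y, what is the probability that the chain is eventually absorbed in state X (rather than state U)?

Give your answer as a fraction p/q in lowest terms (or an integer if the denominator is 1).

Answer: 165/521

Derivation:
Let a_i = P(absorbed in X | start in state i).
Boundary conditions: a_X = 1, a_U = 0.
For each transient state i, a_i = sum_j P(i->j) * a_j:
  a_Y = 1/10*a_X + 0*a_Y + 11/20*a_Z + 7/20*a_W + 0*a_U
  a_Z = 1/10*a_X + 2/5*a_Y + 1/20*a_Z + 1/20*a_W + 2/5*a_U
  a_W = 1/20*a_X + 2/5*a_Y + 3/20*a_Z + 1/20*a_W + 7/20*a_U

Substituting a_X = 1 and a_U = 0, rearrange to (I - Q) a = r where r[i] = P(i -> X):
  [1, -11/20, -7/20] . (a_Y, a_Z, a_W) = 1/10
  [-2/5, 19/20, -1/20] . (a_Y, a_Z, a_W) = 1/10
  [-2/5, -3/20, 19/20] . (a_Y, a_Z, a_W) = 1/20

Solving yields:
  a_Y = 165/521
  a_Z = 261/1042
  a_W = 235/1042

Starting state is Y, so the absorption probability is a_Y = 165/521.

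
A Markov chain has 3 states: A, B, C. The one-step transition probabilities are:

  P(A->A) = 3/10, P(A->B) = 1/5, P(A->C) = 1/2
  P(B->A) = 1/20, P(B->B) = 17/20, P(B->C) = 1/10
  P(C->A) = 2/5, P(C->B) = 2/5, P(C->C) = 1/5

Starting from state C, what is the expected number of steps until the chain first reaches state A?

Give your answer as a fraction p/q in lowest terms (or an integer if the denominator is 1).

Let h_i = expected steps to first reach A from state i.
Boundary: h_A = 0.
First-step equations for the other states:
  h_B = 1 + 1/20*h_A + 17/20*h_B + 1/10*h_C
  h_C = 1 + 2/5*h_A + 2/5*h_B + 1/5*h_C

Substituting h_A = 0 and rearranging gives the linear system (I - Q) h = 1:
  [3/20, -1/10] . (h_B, h_C) = 1
  [-2/5, 4/5] . (h_B, h_C) = 1

Solving yields:
  h_B = 45/4
  h_C = 55/8

Starting state is C, so the expected hitting time is h_C = 55/8.

Answer: 55/8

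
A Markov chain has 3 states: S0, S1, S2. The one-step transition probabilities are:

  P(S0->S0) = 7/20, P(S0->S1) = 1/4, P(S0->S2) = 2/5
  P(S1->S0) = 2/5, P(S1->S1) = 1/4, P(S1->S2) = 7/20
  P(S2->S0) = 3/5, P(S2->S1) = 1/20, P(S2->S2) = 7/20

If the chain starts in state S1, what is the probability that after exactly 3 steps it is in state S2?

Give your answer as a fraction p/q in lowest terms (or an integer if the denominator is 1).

Answer: 149/400

Derivation:
Computing P^3 by repeated multiplication:
P^1 =
  S0: [7/20, 1/4, 2/5]
  S1: [2/5, 1/4, 7/20]
  S2: [3/5, 1/20, 7/20]
P^2 =
  S0: [37/80, 17/100, 147/400]
  S1: [9/20, 9/50, 37/100]
  S2: [11/25, 9/50, 19/50]
P^3 =
  S0: [3603/8000, 353/2000, 597/1600]
  S1: [903/2000, 22/125, 149/400]
  S2: [227/500, 87/500, 93/250]

(P^3)[S1 -> S2] = 149/400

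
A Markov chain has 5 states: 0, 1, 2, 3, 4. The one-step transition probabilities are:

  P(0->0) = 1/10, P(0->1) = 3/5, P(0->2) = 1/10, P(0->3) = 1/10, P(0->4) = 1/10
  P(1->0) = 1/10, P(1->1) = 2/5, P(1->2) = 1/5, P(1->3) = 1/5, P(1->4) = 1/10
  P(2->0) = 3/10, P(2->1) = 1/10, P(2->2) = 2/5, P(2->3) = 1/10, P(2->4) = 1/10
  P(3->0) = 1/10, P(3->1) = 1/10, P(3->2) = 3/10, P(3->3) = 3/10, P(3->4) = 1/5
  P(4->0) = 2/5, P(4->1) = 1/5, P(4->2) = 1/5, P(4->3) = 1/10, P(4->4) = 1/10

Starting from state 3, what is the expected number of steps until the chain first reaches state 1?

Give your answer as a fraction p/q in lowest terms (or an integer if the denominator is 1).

Let h_i = expected steps to first reach 1 from state i.
Boundary: h_1 = 0.
First-step equations for the other states:
  h_0 = 1 + 1/10*h_0 + 3/5*h_1 + 1/10*h_2 + 1/10*h_3 + 1/10*h_4
  h_2 = 1 + 3/10*h_0 + 1/10*h_1 + 2/5*h_2 + 1/10*h_3 + 1/10*h_4
  h_3 = 1 + 1/10*h_0 + 1/10*h_1 + 3/10*h_2 + 3/10*h_3 + 1/5*h_4
  h_4 = 1 + 2/5*h_0 + 1/5*h_1 + 1/5*h_2 + 1/10*h_3 + 1/10*h_4

Substituting h_1 = 0 and rearranging gives the linear system (I - Q) h = 1:
  [9/10, -1/10, -1/10, -1/10] . (h_0, h_2, h_3, h_4) = 1
  [-3/10, 3/5, -1/10, -1/10] . (h_0, h_2, h_3, h_4) = 1
  [-1/10, -3/10, 7/10, -1/5] . (h_0, h_2, h_3, h_4) = 1
  [-2/5, -1/5, -1/10, 9/10] . (h_0, h_2, h_3, h_4) = 1

Solving yields:
  h_0 = 5600/2213
  h_2 = 9600/2213
  h_3 = 10430/2213
  h_4 = 8240/2213

Starting state is 3, so the expected hitting time is h_3 = 10430/2213.

Answer: 10430/2213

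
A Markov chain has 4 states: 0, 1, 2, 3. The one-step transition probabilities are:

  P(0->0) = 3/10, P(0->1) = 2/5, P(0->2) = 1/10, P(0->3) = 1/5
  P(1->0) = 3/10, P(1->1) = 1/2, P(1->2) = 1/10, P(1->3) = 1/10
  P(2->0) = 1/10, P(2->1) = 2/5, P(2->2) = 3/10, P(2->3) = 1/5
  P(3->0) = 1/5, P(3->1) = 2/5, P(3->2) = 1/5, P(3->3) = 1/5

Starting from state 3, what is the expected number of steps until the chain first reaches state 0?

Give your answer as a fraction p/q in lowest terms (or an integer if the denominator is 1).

Let h_i = expected steps to first reach 0 from state i.
Boundary: h_0 = 0.
First-step equations for the other states:
  h_1 = 1 + 3/10*h_0 + 1/2*h_1 + 1/10*h_2 + 1/10*h_3
  h_2 = 1 + 1/10*h_0 + 2/5*h_1 + 3/10*h_2 + 1/5*h_3
  h_3 = 1 + 1/5*h_0 + 2/5*h_1 + 1/5*h_2 + 1/5*h_3

Substituting h_0 = 0 and rearranging gives the linear system (I - Q) h = 1:
  [1/2, -1/10, -1/10] . (h_1, h_2, h_3) = 1
  [-2/5, 7/10, -1/5] . (h_1, h_2, h_3) = 1
  [-2/5, -1/5, 4/5] . (h_1, h_2, h_3) = 1

Solving yields:
  h_1 = 355/92
  h_2 = 225/46
  h_3 = 405/92

Starting state is 3, so the expected hitting time is h_3 = 405/92.

Answer: 405/92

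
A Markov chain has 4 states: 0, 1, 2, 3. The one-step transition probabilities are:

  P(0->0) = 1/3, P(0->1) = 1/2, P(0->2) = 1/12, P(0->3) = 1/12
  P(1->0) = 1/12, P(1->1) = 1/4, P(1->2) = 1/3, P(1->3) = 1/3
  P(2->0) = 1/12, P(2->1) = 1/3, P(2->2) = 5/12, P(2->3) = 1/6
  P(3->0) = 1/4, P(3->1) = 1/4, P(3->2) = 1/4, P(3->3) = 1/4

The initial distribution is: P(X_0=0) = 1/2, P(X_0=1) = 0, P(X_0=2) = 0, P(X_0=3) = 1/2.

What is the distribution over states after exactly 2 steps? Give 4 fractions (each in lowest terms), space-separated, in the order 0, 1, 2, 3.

Answer: 53/288 97/288 25/96 7/32

Derivation:
Propagating the distribution step by step (d_{t+1} = d_t * P):
d_0 = (0=1/2, 1=0, 2=0, 3=1/2)
  d_1[0] = 1/2*1/3 + 0*1/12 + 0*1/12 + 1/2*1/4 = 7/24
  d_1[1] = 1/2*1/2 + 0*1/4 + 0*1/3 + 1/2*1/4 = 3/8
  d_1[2] = 1/2*1/12 + 0*1/3 + 0*5/12 + 1/2*1/4 = 1/6
  d_1[3] = 1/2*1/12 + 0*1/3 + 0*1/6 + 1/2*1/4 = 1/6
d_1 = (0=7/24, 1=3/8, 2=1/6, 3=1/6)
  d_2[0] = 7/24*1/3 + 3/8*1/12 + 1/6*1/12 + 1/6*1/4 = 53/288
  d_2[1] = 7/24*1/2 + 3/8*1/4 + 1/6*1/3 + 1/6*1/4 = 97/288
  d_2[2] = 7/24*1/12 + 3/8*1/3 + 1/6*5/12 + 1/6*1/4 = 25/96
  d_2[3] = 7/24*1/12 + 3/8*1/3 + 1/6*1/6 + 1/6*1/4 = 7/32
d_2 = (0=53/288, 1=97/288, 2=25/96, 3=7/32)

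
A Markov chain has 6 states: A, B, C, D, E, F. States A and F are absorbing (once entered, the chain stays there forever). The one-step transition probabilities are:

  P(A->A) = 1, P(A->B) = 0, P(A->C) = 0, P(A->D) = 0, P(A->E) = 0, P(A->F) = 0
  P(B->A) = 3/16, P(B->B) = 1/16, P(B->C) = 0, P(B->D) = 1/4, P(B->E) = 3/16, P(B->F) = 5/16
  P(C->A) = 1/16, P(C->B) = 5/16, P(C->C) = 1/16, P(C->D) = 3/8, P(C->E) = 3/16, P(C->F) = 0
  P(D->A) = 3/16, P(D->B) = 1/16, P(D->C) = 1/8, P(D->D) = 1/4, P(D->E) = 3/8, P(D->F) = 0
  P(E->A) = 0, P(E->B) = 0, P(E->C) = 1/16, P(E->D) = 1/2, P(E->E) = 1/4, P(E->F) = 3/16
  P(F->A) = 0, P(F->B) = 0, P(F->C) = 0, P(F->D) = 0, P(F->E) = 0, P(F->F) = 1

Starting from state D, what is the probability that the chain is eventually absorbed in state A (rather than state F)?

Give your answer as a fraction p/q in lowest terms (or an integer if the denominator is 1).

Let a_i = P(absorbed in A | start in state i).
Boundary conditions: a_A = 1, a_F = 0.
For each transient state i, a_i = sum_j P(i->j) * a_j:
  a_B = 3/16*a_A + 1/16*a_B + 0*a_C + 1/4*a_D + 3/16*a_E + 5/16*a_F
  a_C = 1/16*a_A + 5/16*a_B + 1/16*a_C + 3/8*a_D + 3/16*a_E + 0*a_F
  a_D = 3/16*a_A + 1/16*a_B + 1/8*a_C + 1/4*a_D + 3/8*a_E + 0*a_F
  a_E = 0*a_A + 0*a_B + 1/16*a_C + 1/2*a_D + 1/4*a_E + 3/16*a_F

Substituting a_A = 1 and a_F = 0, rearrange to (I - Q) a = r where r[i] = P(i -> A):
  [15/16, 0, -1/4, -3/16] . (a_B, a_C, a_D, a_E) = 3/16
  [-5/16, 15/16, -3/8, -3/16] . (a_B, a_C, a_D, a_E) = 1/16
  [-1/16, -1/8, 3/4, -3/8] . (a_B, a_C, a_D, a_E) = 3/16
  [0, -1/16, -1/2, 3/4] . (a_B, a_C, a_D, a_E) = 0

Solving yields:
  a_B = 1165/2589
  a_C = 472/863
  a_D = 1559/2589
  a_E = 3472/7767

Starting state is D, so the absorption probability is a_D = 1559/2589.

Answer: 1559/2589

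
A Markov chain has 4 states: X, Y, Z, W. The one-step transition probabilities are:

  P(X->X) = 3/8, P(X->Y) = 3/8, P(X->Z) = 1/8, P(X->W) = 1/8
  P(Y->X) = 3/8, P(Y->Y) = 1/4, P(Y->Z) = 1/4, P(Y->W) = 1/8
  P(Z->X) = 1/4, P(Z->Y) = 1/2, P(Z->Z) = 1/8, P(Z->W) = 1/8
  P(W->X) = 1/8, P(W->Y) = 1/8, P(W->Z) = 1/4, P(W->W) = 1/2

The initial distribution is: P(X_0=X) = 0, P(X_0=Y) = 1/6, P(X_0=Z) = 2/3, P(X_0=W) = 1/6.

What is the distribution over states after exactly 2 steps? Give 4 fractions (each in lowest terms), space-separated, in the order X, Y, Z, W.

Propagating the distribution step by step (d_{t+1} = d_t * P):
d_0 = (X=0, Y=1/6, Z=2/3, W=1/6)
  d_1[X] = 0*3/8 + 1/6*3/8 + 2/3*1/4 + 1/6*1/8 = 1/4
  d_1[Y] = 0*3/8 + 1/6*1/4 + 2/3*1/2 + 1/6*1/8 = 19/48
  d_1[Z] = 0*1/8 + 1/6*1/4 + 2/3*1/8 + 1/6*1/4 = 1/6
  d_1[W] = 0*1/8 + 1/6*1/8 + 2/3*1/8 + 1/6*1/2 = 3/16
d_1 = (X=1/4, Y=19/48, Z=1/6, W=3/16)
  d_2[X] = 1/4*3/8 + 19/48*3/8 + 1/6*1/4 + 3/16*1/8 = 59/192
  d_2[Y] = 1/4*3/8 + 19/48*1/4 + 1/6*1/2 + 3/16*1/8 = 115/384
  d_2[Z] = 1/4*1/8 + 19/48*1/4 + 1/6*1/8 + 3/16*1/4 = 19/96
  d_2[W] = 1/4*1/8 + 19/48*1/8 + 1/6*1/8 + 3/16*1/2 = 25/128
d_2 = (X=59/192, Y=115/384, Z=19/96, W=25/128)

Answer: 59/192 115/384 19/96 25/128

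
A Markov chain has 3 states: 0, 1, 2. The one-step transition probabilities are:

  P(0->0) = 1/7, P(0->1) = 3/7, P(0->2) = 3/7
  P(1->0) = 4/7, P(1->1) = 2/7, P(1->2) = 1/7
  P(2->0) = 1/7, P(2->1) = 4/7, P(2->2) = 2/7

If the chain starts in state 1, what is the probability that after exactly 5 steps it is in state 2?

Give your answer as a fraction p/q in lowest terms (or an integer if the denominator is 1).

Computing P^5 by repeated multiplication:
P^1 =
  0: [1/7, 3/7, 3/7]
  1: [4/7, 2/7, 1/7]
  2: [1/7, 4/7, 2/7]
P^2 =
  0: [16/49, 3/7, 12/49]
  1: [13/49, 20/49, 16/49]
  2: [19/49, 19/49, 11/49]
P^3 =
  0: [16/49, 138/343, 93/343]
  1: [109/343, 143/343, 13/49]
  2: [106/343, 139/343, 2/7]
P^4 =
  0: [757/2401, 984/2401, 660/2401]
  1: [772/2401, 977/2401, 652/2401]
  2: [760/2401, 988/2401, 653/2401]
P^5 =
  0: [5353/16807, 6879/16807, 4575/16807]
  1: [5332/16807, 6878/16807, 4597/16807]
  2: [5365/16807, 6868/16807, 4574/16807]

(P^5)[1 -> 2] = 4597/16807

Answer: 4597/16807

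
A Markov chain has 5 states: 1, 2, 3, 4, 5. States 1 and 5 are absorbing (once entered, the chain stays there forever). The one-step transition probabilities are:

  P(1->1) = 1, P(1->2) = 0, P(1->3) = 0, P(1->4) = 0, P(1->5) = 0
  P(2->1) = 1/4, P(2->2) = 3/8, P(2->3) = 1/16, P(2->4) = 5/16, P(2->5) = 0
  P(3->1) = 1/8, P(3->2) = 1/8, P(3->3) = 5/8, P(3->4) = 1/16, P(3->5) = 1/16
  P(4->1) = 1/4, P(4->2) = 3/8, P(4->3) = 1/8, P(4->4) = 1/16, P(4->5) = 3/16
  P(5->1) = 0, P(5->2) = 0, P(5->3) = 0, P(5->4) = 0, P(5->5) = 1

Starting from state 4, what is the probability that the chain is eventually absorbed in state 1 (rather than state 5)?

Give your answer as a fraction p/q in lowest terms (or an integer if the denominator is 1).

Let a_i = P(absorbed in 1 | start in state i).
Boundary conditions: a_1 = 1, a_5 = 0.
For each transient state i, a_i = sum_j P(i->j) * a_j:
  a_2 = 1/4*a_1 + 3/8*a_2 + 1/16*a_3 + 5/16*a_4 + 0*a_5
  a_3 = 1/8*a_1 + 1/8*a_2 + 5/8*a_3 + 1/16*a_4 + 1/16*a_5
  a_4 = 1/4*a_1 + 3/8*a_2 + 1/8*a_3 + 1/16*a_4 + 3/16*a_5

Substituting a_1 = 1 and a_5 = 0, rearrange to (I - Q) a = r where r[i] = P(i -> 1):
  [5/8, -1/16, -5/16] . (a_2, a_3, a_4) = 1/4
  [-1/8, 3/8, -1/16] . (a_2, a_3, a_4) = 1/8
  [-3/8, -1/8, 15/16] . (a_2, a_3, a_4) = 1/4

Solving yields:
  a_2 = 263/322
  a_3 = 116/161
  a_4 = 111/161

Starting state is 4, so the absorption probability is a_4 = 111/161.

Answer: 111/161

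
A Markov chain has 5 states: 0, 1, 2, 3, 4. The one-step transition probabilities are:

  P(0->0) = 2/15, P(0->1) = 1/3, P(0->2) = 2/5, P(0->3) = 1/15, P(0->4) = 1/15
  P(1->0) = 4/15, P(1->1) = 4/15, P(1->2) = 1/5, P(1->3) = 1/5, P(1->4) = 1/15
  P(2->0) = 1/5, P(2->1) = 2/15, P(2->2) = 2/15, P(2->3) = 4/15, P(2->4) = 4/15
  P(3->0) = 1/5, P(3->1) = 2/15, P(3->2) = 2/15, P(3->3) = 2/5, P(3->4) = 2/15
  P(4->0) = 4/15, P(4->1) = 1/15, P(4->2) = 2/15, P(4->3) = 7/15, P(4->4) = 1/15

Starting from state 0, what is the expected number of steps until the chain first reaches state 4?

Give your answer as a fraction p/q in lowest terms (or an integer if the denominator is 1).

Let h_i = expected steps to first reach 4 from state i.
Boundary: h_4 = 0.
First-step equations for the other states:
  h_0 = 1 + 2/15*h_0 + 1/3*h_1 + 2/5*h_2 + 1/15*h_3 + 1/15*h_4
  h_1 = 1 + 4/15*h_0 + 4/15*h_1 + 1/5*h_2 + 1/5*h_3 + 1/15*h_4
  h_2 = 1 + 1/5*h_0 + 2/15*h_1 + 2/15*h_2 + 4/15*h_3 + 4/15*h_4
  h_3 = 1 + 1/5*h_0 + 2/15*h_1 + 2/15*h_2 + 2/5*h_3 + 2/15*h_4

Substituting h_4 = 0 and rearranging gives the linear system (I - Q) h = 1:
  [13/15, -1/3, -2/5, -1/15] . (h_0, h_1, h_2, h_3) = 1
  [-4/15, 11/15, -1/5, -1/5] . (h_0, h_1, h_2, h_3) = 1
  [-1/5, -2/15, 13/15, -4/15] . (h_0, h_1, h_2, h_3) = 1
  [-1/5, -2/15, -2/15, 3/5] . (h_0, h_1, h_2, h_3) = 1

Solving yields:
  h_0 = 641/82
  h_1 = 329/41
  h_2 = 13/2
  h_3 = 15/2

Starting state is 0, so the expected hitting time is h_0 = 641/82.

Answer: 641/82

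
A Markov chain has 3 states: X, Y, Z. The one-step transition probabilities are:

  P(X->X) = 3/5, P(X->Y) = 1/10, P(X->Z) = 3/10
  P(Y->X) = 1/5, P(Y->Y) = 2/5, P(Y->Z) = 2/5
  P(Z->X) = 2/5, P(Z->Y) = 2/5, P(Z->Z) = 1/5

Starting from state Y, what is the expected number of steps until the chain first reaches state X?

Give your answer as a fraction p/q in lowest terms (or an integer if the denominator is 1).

Let h_i = expected steps to first reach X from state i.
Boundary: h_X = 0.
First-step equations for the other states:
  h_Y = 1 + 1/5*h_X + 2/5*h_Y + 2/5*h_Z
  h_Z = 1 + 2/5*h_X + 2/5*h_Y + 1/5*h_Z

Substituting h_X = 0 and rearranging gives the linear system (I - Q) h = 1:
  [3/5, -2/5] . (h_Y, h_Z) = 1
  [-2/5, 4/5] . (h_Y, h_Z) = 1

Solving yields:
  h_Y = 15/4
  h_Z = 25/8

Starting state is Y, so the expected hitting time is h_Y = 15/4.

Answer: 15/4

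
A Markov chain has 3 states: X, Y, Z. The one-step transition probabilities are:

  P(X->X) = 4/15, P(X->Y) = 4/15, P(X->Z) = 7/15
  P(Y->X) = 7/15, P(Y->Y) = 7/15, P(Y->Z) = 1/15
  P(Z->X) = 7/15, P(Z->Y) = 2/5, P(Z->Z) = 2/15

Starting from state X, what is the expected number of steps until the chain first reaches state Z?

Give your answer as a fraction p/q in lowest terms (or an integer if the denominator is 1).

Answer: 3

Derivation:
Let h_i = expected steps to first reach Z from state i.
Boundary: h_Z = 0.
First-step equations for the other states:
  h_X = 1 + 4/15*h_X + 4/15*h_Y + 7/15*h_Z
  h_Y = 1 + 7/15*h_X + 7/15*h_Y + 1/15*h_Z

Substituting h_Z = 0 and rearranging gives the linear system (I - Q) h = 1:
  [11/15, -4/15] . (h_X, h_Y) = 1
  [-7/15, 8/15] . (h_X, h_Y) = 1

Solving yields:
  h_X = 3
  h_Y = 9/2

Starting state is X, so the expected hitting time is h_X = 3.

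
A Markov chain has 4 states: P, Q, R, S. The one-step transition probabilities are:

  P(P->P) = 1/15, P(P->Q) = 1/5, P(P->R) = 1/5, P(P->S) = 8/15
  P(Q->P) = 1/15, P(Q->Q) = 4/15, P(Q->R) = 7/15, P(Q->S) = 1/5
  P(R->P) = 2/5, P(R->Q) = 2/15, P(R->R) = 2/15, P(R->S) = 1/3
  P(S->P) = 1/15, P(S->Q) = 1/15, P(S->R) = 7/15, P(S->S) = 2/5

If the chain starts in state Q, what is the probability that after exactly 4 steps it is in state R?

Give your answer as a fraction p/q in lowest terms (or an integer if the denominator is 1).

Computing P^4 by repeated multiplication:
P^1 =
  P: [1/15, 1/5, 1/5, 8/15]
  Q: [1/15, 4/15, 7/15, 1/5]
  R: [2/5, 2/15, 2/15, 1/3]
  S: [1/15, 1/15, 7/15, 2/5]
P^2 =
  P: [2/15, 29/225, 86/225, 16/45]
  Q: [2/9, 4/25, 22/75, 73/225]
  R: [1/9, 7/45, 71/225, 94/225]
  S: [2/9, 3/25, 22/75, 82/225]
P^3 =
  P: [131/675, 458/3375, 41/135, 1237/3375]
  Q: [37/225, 499/3375, 209/675, 1276/3375]
  R: [116/675, 451/3375, 224/675, 136/375]
  S: [37/225, 472/3375, 209/675, 1303/3375]
P^4 =
  P: [68/405, 7084/50625, 3176/10125, 2129/5625]
  Q: [344/2025, 7027/50625, 3236/10125, 18818/50625]
  R: [359/2025, 2336/16875, 349/1125, 18937/50625]
  S: [344/2025, 6946/50625, 3236/10125, 18899/50625]

(P^4)[Q -> R] = 3236/10125

Answer: 3236/10125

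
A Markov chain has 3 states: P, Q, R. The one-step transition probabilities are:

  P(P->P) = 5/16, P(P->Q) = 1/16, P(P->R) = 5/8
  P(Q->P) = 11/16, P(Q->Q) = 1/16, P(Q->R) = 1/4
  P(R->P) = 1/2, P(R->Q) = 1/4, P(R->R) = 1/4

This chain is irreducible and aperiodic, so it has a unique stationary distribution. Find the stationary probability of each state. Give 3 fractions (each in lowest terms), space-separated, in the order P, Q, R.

The stationary distribution satisfies pi = pi * P, i.e.:
  pi_P = 5/16*pi_P + 11/16*pi_Q + 1/2*pi_R
  pi_Q = 1/16*pi_P + 1/16*pi_Q + 1/4*pi_R
  pi_R = 5/8*pi_P + 1/4*pi_Q + 1/4*pi_R
with normalization: pi_P + pi_Q + pi_R = 1.

Using the first 2 balance equations plus normalization, the linear system A*pi = b is:
  [-11/16, 11/16, 1/2] . pi = 0
  [1/16, -15/16, 1/4] . pi = 0
  [1, 1, 1] . pi = 1

Solving yields:
  pi_P = 82/185
  pi_Q = 26/185
  pi_R = 77/185

Verification (pi * P):
  82/185*5/16 + 26/185*11/16 + 77/185*1/2 = 82/185 = pi_P  (ok)
  82/185*1/16 + 26/185*1/16 + 77/185*1/4 = 26/185 = pi_Q  (ok)
  82/185*5/8 + 26/185*1/4 + 77/185*1/4 = 77/185 = pi_R  (ok)

Answer: 82/185 26/185 77/185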